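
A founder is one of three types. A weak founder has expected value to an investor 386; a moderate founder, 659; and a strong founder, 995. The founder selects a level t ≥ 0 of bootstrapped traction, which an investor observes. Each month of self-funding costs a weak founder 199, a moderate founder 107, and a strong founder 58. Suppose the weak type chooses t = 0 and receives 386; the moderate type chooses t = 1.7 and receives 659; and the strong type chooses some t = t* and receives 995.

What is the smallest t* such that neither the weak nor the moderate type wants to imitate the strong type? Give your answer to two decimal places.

Weak type (on-path payoff 386) won't mimic when 386 ≥ 995 − 199·t*, i.e. t* ≥ 3.06.
Moderate type (on-path payoff 659 − 107×1.7 = 477.1) won't mimic when 477.1 ≥ 995 − 107·t*, i.e. t* ≥ 4.84.
Both must hold, so t* = max(3.06, 4.84) = 4.84. The moderate type's constraint binds.

4.84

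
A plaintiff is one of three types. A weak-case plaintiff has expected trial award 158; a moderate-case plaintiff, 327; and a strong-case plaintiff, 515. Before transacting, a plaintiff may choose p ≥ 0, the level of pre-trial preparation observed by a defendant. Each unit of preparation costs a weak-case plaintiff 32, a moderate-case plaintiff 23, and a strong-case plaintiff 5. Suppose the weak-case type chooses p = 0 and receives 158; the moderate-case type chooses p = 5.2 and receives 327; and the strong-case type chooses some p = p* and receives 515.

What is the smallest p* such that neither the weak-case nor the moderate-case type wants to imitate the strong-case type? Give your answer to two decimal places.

Moderate-case type (on-path payoff 327 − 23×5.2 = 207.4) won't mimic when 207.4 ≥ 515 − 23·p*, i.e. p* ≥ 13.37.
Weak-case type (on-path payoff 158) won't mimic when 158 ≥ 515 − 32·p*, i.e. p* ≥ 11.16.
Both must hold, so p* = max(11.16, 13.37) = 13.37. The moderate-case type's constraint binds.

13.37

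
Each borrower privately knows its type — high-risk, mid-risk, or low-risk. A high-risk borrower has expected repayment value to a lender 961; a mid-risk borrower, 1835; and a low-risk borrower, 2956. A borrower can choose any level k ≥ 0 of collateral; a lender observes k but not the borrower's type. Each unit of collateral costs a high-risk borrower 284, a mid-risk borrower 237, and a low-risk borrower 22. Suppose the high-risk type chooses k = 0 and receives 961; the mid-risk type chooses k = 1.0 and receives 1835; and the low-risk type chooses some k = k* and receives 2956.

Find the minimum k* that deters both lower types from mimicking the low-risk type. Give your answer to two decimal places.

7.02

High-risk type (on-path payoff 961) won't mimic when 961 ≥ 2956 − 284·k*, i.e. k* ≥ 7.02.
Mid-risk type (on-path payoff 1835 − 237×1.0 = 1598) won't mimic when 1598 ≥ 2956 − 237·k*, i.e. k* ≥ 5.73.
Both must hold, so k* = max(7.02, 5.73) = 7.02. The high-risk type's constraint binds.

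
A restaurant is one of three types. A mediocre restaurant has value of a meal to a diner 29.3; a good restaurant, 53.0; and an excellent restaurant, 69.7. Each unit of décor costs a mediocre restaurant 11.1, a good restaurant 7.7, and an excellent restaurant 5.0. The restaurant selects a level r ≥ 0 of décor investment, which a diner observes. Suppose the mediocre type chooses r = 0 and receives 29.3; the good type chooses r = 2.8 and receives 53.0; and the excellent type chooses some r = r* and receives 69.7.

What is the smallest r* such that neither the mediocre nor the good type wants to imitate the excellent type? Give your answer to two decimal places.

4.97

Good type (on-path payoff 53.0 − 7.7×2.8 = 31.44) won't mimic when 31.44 ≥ 69.7 − 7.7·r*, i.e. r* ≥ 4.97.
Mediocre type (on-path payoff 29.3) won't mimic when 29.3 ≥ 69.7 − 11.1·r*, i.e. r* ≥ 3.64.
Both must hold, so r* = max(3.64, 4.97) = 4.97. The good type's constraint binds.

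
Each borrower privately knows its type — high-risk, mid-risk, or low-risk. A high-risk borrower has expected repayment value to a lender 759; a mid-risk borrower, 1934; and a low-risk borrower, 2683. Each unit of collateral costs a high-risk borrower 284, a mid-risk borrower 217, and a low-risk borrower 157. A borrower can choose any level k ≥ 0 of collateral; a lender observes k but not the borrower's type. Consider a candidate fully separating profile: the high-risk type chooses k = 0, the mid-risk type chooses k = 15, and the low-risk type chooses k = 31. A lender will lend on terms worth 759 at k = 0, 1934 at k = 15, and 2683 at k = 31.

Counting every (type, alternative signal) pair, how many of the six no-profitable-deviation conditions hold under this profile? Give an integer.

Low-risk (own payoff 2683 − 157×31 = -2184): to k=0 gives 759 → profitable ✗; to k=15 gives 1934 − 157×15 = -421 → profitable ✗.
High-risk (own payoff 759): to k=15 gives 1934 − 284×15 = -2326 → no gain ✓; to k=31 gives 2683 − 284×31 = -6121 → no gain ✓.
Mid-risk (own payoff 1934 − 217×15 = -1321): to k=0 gives 759 → profitable ✗; to k=31 gives 2683 − 217×31 = -4044 → no gain ✓.
3 of the 6 constraints hold; not an equilibrium.

3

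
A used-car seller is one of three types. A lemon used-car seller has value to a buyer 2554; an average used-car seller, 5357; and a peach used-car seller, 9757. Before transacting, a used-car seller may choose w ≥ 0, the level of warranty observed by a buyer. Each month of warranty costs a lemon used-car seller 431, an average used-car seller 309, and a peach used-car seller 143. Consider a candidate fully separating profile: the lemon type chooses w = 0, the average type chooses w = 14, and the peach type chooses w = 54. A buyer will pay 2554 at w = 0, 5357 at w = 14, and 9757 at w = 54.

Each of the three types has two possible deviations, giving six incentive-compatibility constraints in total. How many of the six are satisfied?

Peach (own payoff 9757 − 143×54 = 2035): to w=0 gives 2554 → profitable ✗; to w=14 gives 5357 − 143×14 = 3355 → profitable ✗.
Average (own payoff 5357 − 309×14 = 1031): to w=0 gives 2554 → profitable ✗; to w=54 gives 9757 − 309×54 = -6929 → no gain ✓.
Lemon (own payoff 2554): to w=14 gives 5357 − 431×14 = -677 → no gain ✓; to w=54 gives 9757 − 431×54 = -13517 → no gain ✓.
3 of the 6 constraints hold; not an equilibrium.

3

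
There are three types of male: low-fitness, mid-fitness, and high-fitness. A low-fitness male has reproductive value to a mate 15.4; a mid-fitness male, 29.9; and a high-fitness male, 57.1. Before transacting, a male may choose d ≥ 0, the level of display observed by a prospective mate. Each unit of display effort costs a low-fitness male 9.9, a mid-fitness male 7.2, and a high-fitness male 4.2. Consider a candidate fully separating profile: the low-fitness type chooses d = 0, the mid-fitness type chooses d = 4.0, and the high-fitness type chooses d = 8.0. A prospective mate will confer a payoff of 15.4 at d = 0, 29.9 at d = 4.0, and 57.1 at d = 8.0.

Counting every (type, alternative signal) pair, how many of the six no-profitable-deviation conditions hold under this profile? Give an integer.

Mid-fitness (own payoff 29.9 − 7.2×4.0 = 1.1): to d=0 gives 15.4 → profitable ✗; to d=8.0 gives 57.1 − 7.2×8.0 = -0.5 → no gain ✓.
Low-fitness (own payoff 15.4): to d=4.0 gives 29.9 − 9.9×4.0 = -9.7 → no gain ✓; to d=8.0 gives 57.1 − 9.9×8.0 = -22.1 → no gain ✓.
High-fitness (own payoff 57.1 − 4.2×8.0 = 23.5): to d=0 gives 15.4 → no gain ✓; to d=4.0 gives 29.9 − 4.2×4.0 = 13.1 → no gain ✓.
5 of the 6 constraints hold; not an equilibrium.

5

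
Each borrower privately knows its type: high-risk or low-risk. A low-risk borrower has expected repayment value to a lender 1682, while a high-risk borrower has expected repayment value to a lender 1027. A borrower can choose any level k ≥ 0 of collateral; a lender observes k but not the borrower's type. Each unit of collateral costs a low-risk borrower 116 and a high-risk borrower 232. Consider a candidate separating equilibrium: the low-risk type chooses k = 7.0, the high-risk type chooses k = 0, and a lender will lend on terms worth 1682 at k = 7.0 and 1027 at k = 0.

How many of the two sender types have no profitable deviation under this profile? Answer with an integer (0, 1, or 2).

Low-risk type: signal → 1682 − 116 × 7.0 = 870; deviate to 0 → 1027. IC fails (870 < 1027).
High-risk type: stay at 0 → 1027; mimic → 1682 − 232 × 7.0 = 58. IC holds (1027 ≥ 58).
1 of 2 constraints hold, so this profile is not an equilibrium.

1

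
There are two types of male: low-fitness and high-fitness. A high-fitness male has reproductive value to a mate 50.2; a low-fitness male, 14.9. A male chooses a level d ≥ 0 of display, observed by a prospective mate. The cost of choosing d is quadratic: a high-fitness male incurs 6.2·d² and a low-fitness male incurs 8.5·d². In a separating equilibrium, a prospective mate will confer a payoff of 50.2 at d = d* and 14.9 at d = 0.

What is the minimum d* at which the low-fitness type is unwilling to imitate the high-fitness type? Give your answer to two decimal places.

2.04

The low-fitness type at d = 0 receives 14.9; imitating at d* yields 50.2 − 8.5·d*².
Indifference: 14.9 = 50.2 − 8.5·d*², so d*² = (50.2 − 14.9) / 8.5 ≈ 4.1529.
d* = √4.1529 ≈ 2.04.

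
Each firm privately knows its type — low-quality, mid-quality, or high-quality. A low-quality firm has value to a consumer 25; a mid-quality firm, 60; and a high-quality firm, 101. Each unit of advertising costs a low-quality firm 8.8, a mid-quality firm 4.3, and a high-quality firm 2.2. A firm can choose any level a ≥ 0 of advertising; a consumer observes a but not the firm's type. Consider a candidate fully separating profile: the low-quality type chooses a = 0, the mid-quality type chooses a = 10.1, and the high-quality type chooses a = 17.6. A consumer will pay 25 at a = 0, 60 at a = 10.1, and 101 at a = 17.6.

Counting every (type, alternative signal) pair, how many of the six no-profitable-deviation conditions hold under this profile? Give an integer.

Mid-quality (own payoff 60 − 4.3×10.1 = 16.57): to a=0 gives 25 → profitable ✗; to a=17.6 gives 101 − 4.3×17.6 = 25.32 → profitable ✗.
High-quality (own payoff 101 − 2.2×17.6 = 62.28): to a=0 gives 25 → no gain ✓; to a=10.1 gives 60 − 2.2×10.1 = 37.78 → no gain ✓.
Low-quality (own payoff 25): to a=10.1 gives 60 − 8.8×10.1 = -28.88 → no gain ✓; to a=17.6 gives 101 − 8.8×17.6 = -53.88 → no gain ✓.
4 of the 6 constraints hold; not an equilibrium.

4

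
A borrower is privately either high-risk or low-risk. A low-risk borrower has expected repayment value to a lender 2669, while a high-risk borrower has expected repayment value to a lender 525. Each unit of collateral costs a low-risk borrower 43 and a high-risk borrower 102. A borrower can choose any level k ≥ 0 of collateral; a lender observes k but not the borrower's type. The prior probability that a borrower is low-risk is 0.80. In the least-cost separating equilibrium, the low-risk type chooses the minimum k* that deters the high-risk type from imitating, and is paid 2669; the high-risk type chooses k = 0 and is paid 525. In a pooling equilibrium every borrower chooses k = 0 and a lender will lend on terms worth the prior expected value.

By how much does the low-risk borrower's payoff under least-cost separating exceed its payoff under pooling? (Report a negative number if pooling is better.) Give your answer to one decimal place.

-475.0

Least-cost separating signal: k* solves 525 = 2669 − 102·k*, so k* = (2669 − 525)/102 ≈ 21.0196.
Low-risk type's separating payoff: 2669 − 43 × k* = 2669 − 43 × (2669 − 525)/102 = 2669 − 92192/102 ≈ 1765.157.
Pooling payoff: 0.80 × 2669 + 0.20 × 525 = 2240.2.
Difference: 1765.157 − 2240.2 = -475.043, i.e. -475.0 to one decimal place.
The low-risk type would prefer the pooling outcome.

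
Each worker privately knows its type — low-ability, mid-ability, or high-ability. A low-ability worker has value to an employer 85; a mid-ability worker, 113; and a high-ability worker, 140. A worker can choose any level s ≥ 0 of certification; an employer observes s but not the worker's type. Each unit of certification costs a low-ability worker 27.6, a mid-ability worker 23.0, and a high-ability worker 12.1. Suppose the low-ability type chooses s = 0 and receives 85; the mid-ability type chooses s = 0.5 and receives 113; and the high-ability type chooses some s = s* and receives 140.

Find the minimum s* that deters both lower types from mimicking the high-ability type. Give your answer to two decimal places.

1.99

Mid-ability type (on-path payoff 113 − 23.0×0.5 = 101.5) won't mimic when 101.5 ≥ 140 − 23.0·s*, i.e. s* ≥ 1.67.
Low-ability type (on-path payoff 85) won't mimic when 85 ≥ 140 − 27.6·s*, i.e. s* ≥ 1.99.
Both must hold, so s* = max(1.99, 1.67) = 1.99. The low-ability type's constraint binds.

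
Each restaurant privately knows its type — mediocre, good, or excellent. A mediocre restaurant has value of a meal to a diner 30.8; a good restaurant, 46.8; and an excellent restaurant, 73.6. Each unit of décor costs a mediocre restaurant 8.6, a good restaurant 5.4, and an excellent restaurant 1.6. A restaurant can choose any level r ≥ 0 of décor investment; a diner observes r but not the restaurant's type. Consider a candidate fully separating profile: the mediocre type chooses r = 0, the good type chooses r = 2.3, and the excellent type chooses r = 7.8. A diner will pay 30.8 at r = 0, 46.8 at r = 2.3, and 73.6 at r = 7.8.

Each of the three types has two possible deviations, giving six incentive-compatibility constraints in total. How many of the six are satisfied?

Excellent (own payoff 73.6 − 1.6×7.8 = 61.12): to r=0 gives 30.8 → no gain ✓; to r=2.3 gives 46.8 − 1.6×2.3 = 43.12 → no gain ✓.
Good (own payoff 46.8 − 5.4×2.3 = 34.38): to r=0 gives 30.8 → no gain ✓; to r=7.8 gives 73.6 − 5.4×7.8 = 31.48 → no gain ✓.
Mediocre (own payoff 30.8): to r=2.3 gives 46.8 − 8.6×2.3 = 27.02 → no gain ✓; to r=7.8 gives 73.6 − 8.6×7.8 = 6.52 → no gain ✓.
6 of the 6 constraints hold; this profile is a separating equilibrium.

6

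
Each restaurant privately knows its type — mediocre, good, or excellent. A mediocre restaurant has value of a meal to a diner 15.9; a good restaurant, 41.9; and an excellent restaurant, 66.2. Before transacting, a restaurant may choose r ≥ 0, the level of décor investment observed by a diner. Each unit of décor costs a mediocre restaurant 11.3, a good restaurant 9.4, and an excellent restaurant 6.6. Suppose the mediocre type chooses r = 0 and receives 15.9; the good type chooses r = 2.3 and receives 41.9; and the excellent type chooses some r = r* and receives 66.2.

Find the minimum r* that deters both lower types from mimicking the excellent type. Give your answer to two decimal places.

4.89

Mediocre type (on-path payoff 15.9) won't mimic when 15.9 ≥ 66.2 − 11.3·r*, i.e. r* ≥ 4.45.
Good type (on-path payoff 41.9 − 9.4×2.3 = 20.28) won't mimic when 20.28 ≥ 66.2 − 9.4·r*, i.e. r* ≥ 4.89.
Both must hold, so r* = max(4.45, 4.89) = 4.89. The good type's constraint binds.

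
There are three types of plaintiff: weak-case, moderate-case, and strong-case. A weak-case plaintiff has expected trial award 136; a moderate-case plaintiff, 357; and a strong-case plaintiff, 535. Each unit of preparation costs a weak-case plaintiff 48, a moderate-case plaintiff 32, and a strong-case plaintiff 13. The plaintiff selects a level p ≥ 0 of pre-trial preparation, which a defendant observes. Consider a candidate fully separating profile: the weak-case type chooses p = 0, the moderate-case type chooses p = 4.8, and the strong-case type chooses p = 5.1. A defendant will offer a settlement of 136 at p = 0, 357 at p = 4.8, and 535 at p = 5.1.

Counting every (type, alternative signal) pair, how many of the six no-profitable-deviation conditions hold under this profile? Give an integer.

4

Weak-case (own payoff 136): to p=4.8 gives 357 − 48×4.8 = 126.6 → no gain ✓; to p=5.1 gives 535 − 48×5.1 = 290.2 → profitable ✗.
Moderate-case (own payoff 357 − 32×4.8 = 203.4): to p=0 gives 136 → no gain ✓; to p=5.1 gives 535 − 32×5.1 = 371.8 → profitable ✗.
Strong-case (own payoff 535 − 13×5.1 = 468.7): to p=0 gives 136 → no gain ✓; to p=4.8 gives 357 − 13×4.8 = 294.6 → no gain ✓.
4 of the 6 constraints hold; not an equilibrium.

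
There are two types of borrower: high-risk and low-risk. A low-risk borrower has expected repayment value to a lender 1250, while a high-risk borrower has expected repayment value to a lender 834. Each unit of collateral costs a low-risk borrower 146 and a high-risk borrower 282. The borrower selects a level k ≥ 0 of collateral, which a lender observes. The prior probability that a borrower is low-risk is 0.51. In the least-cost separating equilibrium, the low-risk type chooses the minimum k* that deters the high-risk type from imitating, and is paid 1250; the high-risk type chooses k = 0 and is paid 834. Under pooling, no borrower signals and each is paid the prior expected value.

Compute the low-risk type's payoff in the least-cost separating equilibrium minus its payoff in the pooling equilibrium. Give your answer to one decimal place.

-11.5

Least-cost separating signal: k* solves 834 = 1250 − 282·k*, so k* = (1250 − 834)/282 ≈ 1.4752.
Low-risk type's separating payoff: 1250 − 146 × k* = 1250 − 146 × (1250 − 834)/282 = 1250 − 60736/282 ≈ 1034.624.
Pooling payoff: 0.51 × 1250 + 0.49 × 834 = 1046.16.
Difference: 1034.624 − 1046.16 = -11.536, i.e. -11.5 to one decimal place.
The low-risk type would prefer the pooling outcome.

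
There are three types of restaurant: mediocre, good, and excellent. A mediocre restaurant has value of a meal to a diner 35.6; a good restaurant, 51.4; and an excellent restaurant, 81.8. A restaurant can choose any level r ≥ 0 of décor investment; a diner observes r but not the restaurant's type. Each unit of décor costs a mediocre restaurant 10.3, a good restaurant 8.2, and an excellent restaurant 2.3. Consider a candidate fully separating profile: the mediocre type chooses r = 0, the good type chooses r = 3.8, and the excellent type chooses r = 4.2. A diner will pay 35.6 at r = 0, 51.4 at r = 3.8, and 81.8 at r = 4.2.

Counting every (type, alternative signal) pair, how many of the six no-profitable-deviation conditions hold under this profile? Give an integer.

3

Good (own payoff 51.4 − 8.2×3.8 = 20.24): to r=0 gives 35.6 → profitable ✗; to r=4.2 gives 81.8 − 8.2×4.2 = 47.36 → profitable ✗.
Excellent (own payoff 81.8 − 2.3×4.2 = 72.14): to r=0 gives 35.6 → no gain ✓; to r=3.8 gives 51.4 − 2.3×3.8 = 42.66 → no gain ✓.
Mediocre (own payoff 35.6): to r=3.8 gives 51.4 − 10.3×3.8 = 12.26 → no gain ✓; to r=4.2 gives 81.8 − 10.3×4.2 = 38.54 → profitable ✗.
3 of the 6 constraints hold; not an equilibrium.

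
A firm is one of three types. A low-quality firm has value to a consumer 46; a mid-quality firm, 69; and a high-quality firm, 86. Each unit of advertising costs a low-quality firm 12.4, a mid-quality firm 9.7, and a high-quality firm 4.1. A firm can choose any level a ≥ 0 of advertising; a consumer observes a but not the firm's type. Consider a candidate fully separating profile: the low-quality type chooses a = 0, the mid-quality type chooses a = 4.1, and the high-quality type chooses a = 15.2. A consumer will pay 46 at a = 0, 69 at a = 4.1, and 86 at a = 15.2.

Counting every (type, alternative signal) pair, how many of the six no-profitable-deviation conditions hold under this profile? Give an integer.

3

High-quality (own payoff 86 − 4.1×15.2 = 23.68): to a=0 gives 46 → profitable ✗; to a=4.1 gives 69 − 4.1×4.1 = 52.19 → profitable ✗.
Low-quality (own payoff 46): to a=4.1 gives 69 − 12.4×4.1 = 18.16 → no gain ✓; to a=15.2 gives 86 − 12.4×15.2 = -102.48 → no gain ✓.
Mid-quality (own payoff 69 − 9.7×4.1 = 29.23): to a=0 gives 46 → profitable ✗; to a=15.2 gives 86 − 9.7×15.2 = -61.44 → no gain ✓.
3 of the 6 constraints hold; not an equilibrium.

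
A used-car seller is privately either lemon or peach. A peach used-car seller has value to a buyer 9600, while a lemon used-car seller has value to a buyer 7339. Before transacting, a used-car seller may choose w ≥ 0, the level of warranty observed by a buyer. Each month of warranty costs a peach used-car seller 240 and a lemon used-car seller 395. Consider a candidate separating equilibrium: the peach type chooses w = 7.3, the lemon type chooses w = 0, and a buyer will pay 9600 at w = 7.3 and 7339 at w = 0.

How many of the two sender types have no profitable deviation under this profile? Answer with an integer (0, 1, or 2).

2

Peach type: signal → 9600 − 240 × 7.3 = 7848; deviate to 0 → 7339. IC holds (7848 ≥ 7339).
Lemon type: stay at 0 → 7339; mimic → 9600 − 395 × 7.3 = 6716.5. IC holds (7339 ≥ 6716.5).
2 of 2 constraints hold, so this is a separating equilibrium.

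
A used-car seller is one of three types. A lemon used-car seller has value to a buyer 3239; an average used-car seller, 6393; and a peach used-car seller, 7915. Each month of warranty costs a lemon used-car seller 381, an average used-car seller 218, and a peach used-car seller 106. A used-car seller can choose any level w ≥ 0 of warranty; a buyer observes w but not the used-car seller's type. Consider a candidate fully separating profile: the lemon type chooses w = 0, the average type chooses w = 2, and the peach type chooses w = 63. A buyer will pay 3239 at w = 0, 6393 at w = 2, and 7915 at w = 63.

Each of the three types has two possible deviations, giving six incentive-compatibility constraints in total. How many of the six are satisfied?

3

Average (own payoff 6393 − 218×2 = 5957): to w=0 gives 3239 → no gain ✓; to w=63 gives 7915 − 218×63 = -5819 → no gain ✓.
Lemon (own payoff 3239): to w=2 gives 6393 − 381×2 = 5631 → profitable ✗; to w=63 gives 7915 − 381×63 = -16088 → no gain ✓.
Peach (own payoff 7915 − 106×63 = 1237): to w=0 gives 3239 → profitable ✗; to w=2 gives 6393 − 106×2 = 6181 → profitable ✗.
3 of the 6 constraints hold; not an equilibrium.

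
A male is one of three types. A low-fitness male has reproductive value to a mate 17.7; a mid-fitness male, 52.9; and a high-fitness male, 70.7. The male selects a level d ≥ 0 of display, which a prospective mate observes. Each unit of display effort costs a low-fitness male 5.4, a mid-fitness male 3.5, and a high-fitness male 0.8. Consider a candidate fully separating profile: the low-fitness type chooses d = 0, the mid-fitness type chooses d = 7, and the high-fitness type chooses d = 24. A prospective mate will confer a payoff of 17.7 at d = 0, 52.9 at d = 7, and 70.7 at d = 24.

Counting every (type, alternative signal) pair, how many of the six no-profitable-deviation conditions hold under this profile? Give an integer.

Low-fitness (own payoff 17.7): to d=7 gives 52.9 − 5.4×7 = 15.1 → no gain ✓; to d=24 gives 70.7 − 5.4×24 = -58.9 → no gain ✓.
High-fitness (own payoff 70.7 − 0.8×24 = 51.5): to d=0 gives 17.7 → no gain ✓; to d=7 gives 52.9 − 0.8×7 = 47.3 → no gain ✓.
Mid-fitness (own payoff 52.9 − 3.5×7 = 28.4): to d=0 gives 17.7 → no gain ✓; to d=24 gives 70.7 − 3.5×24 = -13.3 → no gain ✓.
6 of the 6 constraints hold; this profile is a separating equilibrium.

6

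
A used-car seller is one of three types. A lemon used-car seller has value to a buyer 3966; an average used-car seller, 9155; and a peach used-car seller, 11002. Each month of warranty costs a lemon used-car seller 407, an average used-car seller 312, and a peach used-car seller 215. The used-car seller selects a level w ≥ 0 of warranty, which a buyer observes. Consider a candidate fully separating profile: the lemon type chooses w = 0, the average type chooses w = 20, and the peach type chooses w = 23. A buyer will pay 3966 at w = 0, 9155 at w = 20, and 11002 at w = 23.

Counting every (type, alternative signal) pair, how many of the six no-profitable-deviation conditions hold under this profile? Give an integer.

Peach (own payoff 11002 − 215×23 = 6057): to w=0 gives 3966 → no gain ✓; to w=20 gives 9155 − 215×20 = 4855 → no gain ✓.
Lemon (own payoff 3966): to w=20 gives 9155 − 407×20 = 1015 → no gain ✓; to w=23 gives 11002 − 407×23 = 1641 → no gain ✓.
Average (own payoff 9155 − 312×20 = 2915): to w=0 gives 3966 → profitable ✗; to w=23 gives 11002 − 312×23 = 3826 → profitable ✗.
4 of the 6 constraints hold; not an equilibrium.

4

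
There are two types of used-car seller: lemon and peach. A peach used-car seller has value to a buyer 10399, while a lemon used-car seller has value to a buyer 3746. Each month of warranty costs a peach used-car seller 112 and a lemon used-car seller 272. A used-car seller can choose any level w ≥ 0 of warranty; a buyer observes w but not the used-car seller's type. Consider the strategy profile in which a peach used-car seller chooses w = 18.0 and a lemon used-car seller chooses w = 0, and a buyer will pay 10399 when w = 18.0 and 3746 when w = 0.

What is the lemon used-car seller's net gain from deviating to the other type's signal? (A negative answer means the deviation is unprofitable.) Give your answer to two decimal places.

Playing w = 0 the lemon used-car seller receives 3746.
Deviating to w = 18.0 brings payment 10399 at cost 272 × 18.0 = 4896, netting 5503.
Gain from deviating: 5503 − 3746 = 1757.00.
The gain is positive, so the lemon type's incentive-compatibility constraint is violated — this profile is not a separating equilibrium.

1757.00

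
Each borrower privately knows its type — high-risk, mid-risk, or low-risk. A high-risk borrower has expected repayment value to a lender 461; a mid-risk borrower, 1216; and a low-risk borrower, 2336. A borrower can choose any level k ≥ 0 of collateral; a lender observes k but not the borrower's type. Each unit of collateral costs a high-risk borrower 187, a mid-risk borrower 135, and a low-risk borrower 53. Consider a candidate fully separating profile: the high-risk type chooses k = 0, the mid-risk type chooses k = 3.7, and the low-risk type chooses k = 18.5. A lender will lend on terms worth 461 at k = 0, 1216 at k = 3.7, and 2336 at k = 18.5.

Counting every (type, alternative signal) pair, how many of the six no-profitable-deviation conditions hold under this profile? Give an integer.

High-risk (own payoff 461): to k=3.7 gives 1216 − 187×3.7 = 524.1 → profitable ✗; to k=18.5 gives 2336 − 187×18.5 = -1123.5 → no gain ✓.
Low-risk (own payoff 2336 − 53×18.5 = 1355.5): to k=0 gives 461 → no gain ✓; to k=3.7 gives 1216 − 53×3.7 = 1019.9 → no gain ✓.
Mid-risk (own payoff 1216 − 135×3.7 = 716.5): to k=0 gives 461 → no gain ✓; to k=18.5 gives 2336 − 135×18.5 = -161.5 → no gain ✓.
5 of the 6 constraints hold; not an equilibrium.

5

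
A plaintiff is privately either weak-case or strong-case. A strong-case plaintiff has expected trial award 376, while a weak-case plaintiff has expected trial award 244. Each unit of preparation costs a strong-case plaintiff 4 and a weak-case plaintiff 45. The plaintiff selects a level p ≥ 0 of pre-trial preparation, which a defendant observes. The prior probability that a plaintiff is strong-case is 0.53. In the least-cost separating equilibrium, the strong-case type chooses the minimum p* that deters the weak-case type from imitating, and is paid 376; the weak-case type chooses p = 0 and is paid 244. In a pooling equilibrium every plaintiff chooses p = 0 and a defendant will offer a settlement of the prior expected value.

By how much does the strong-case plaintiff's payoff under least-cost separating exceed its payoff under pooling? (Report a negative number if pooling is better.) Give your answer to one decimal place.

50.3

Least-cost separating signal: p* solves 244 = 376 − 45·p*, so p* = (376 − 244)/45 ≈ 2.9333.
Strong-case type's separating payoff: 376 − 4 × p* = 376 − 4 × (376 − 244)/45 = 376 − 528/45 ≈ 364.267.
Pooling payoff: 0.53 × 376 + 0.47 × 244 = 313.96.
Difference: 364.267 − 313.96 = 50.307, i.e. 50.3 to one decimal place.
The strong-case type prefers to separate.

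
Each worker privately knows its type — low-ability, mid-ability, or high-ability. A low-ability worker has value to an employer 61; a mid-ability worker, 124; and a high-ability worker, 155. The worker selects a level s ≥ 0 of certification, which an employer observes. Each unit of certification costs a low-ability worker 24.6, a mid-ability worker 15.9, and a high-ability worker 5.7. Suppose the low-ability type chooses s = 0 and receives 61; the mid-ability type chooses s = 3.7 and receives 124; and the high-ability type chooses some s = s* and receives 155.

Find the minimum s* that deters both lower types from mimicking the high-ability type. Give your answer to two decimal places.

5.65

Mid-ability type (on-path payoff 124 − 15.9×3.7 = 65.17) won't mimic when 65.17 ≥ 155 − 15.9·s*, i.e. s* ≥ 5.65.
Low-ability type (on-path payoff 61) won't mimic when 61 ≥ 155 − 24.6·s*, i.e. s* ≥ 3.82.
Both must hold, so s* = max(3.82, 5.65) = 5.65. The mid-ability type's constraint binds.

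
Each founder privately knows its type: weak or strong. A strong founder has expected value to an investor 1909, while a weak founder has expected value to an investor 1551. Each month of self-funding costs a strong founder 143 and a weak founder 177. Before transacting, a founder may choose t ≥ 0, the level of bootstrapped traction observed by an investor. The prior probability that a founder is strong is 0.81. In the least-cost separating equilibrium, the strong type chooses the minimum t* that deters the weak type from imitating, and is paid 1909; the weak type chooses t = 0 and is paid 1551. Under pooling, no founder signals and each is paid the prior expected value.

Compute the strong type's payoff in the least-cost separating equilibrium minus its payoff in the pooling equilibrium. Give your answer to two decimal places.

Least-cost separating signal: t* solves 1551 = 1909 − 177·t*, so t* = (1909 − 1551)/177 ≈ 2.0226.
Strong type's separating payoff: 1909 − 143 × t* = 1909 − 143 × (1909 − 1551)/177 = 1909 − 51194/177 ≈ 1619.7684.
Pooling payoff: 0.81 × 1909 + 0.19 × 1551 = 1840.98.
Difference: 1619.7684 − 1840.98 = -221.2116, i.e. -221.21 to two decimal places.
The strong type would prefer the pooling outcome.

-221.21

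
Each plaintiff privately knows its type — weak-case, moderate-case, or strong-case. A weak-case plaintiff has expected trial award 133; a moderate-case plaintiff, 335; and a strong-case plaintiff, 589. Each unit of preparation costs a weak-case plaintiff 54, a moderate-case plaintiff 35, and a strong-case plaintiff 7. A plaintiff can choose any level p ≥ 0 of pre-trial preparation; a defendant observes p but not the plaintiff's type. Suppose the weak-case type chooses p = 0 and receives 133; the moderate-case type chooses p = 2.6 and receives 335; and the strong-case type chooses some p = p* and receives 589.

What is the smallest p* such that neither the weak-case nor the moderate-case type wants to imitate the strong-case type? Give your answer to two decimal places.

9.86

Weak-case type (on-path payoff 133) won't mimic when 133 ≥ 589 − 54·p*, i.e. p* ≥ 8.44.
Moderate-case type (on-path payoff 335 − 35×2.6 = 244) won't mimic when 244 ≥ 589 − 35·p*, i.e. p* ≥ 9.86.
Both must hold, so p* = max(8.44, 9.86) = 9.86. The moderate-case type's constraint binds.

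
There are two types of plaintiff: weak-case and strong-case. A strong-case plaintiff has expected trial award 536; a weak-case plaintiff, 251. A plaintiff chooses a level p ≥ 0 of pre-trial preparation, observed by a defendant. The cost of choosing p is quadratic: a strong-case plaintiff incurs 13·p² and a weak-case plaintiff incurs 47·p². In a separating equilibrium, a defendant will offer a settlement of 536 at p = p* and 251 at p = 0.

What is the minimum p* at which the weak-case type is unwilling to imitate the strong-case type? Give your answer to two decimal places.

2.46

The weak-case type at p = 0 receives 251; imitating at p* yields 536 − 47·p*².
Indifference: 251 = 536 − 47·p*², so p*² = (536 − 251) / 47 ≈ 6.0638.
p* = √6.0638 ≈ 2.46.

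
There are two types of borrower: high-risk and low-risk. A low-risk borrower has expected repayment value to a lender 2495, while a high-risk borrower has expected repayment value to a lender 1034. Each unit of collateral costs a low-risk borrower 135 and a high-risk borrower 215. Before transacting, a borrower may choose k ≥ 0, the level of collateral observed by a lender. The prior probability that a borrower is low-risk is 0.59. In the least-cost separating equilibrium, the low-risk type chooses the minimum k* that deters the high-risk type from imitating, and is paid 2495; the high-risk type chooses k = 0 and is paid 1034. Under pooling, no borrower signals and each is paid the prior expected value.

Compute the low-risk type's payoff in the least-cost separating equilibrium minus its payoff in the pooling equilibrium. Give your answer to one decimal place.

-318.4

Least-cost separating signal: k* solves 1034 = 2495 − 215·k*, so k* = (2495 − 1034)/215 ≈ 6.7953.
Low-risk type's separating payoff: 2495 − 135 × k* = 2495 − 135 × (2495 − 1034)/215 = 2495 − 197235/215 ≈ 1577.628.
Pooling payoff: 0.59 × 2495 + 0.41 × 1034 = 1895.99.
Difference: 1577.628 − 1895.99 = -318.362, i.e. -318.4 to one decimal place.
The low-risk type would prefer the pooling outcome.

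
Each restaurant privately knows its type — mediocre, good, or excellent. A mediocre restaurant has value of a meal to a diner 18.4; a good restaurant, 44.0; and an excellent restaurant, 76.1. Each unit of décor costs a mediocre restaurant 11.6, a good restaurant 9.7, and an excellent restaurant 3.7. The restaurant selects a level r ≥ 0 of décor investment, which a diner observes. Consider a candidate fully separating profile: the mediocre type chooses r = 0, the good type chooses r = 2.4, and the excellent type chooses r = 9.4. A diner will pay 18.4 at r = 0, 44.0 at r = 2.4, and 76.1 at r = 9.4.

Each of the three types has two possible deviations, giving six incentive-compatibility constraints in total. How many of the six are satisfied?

6

Mediocre (own payoff 18.4): to r=2.4 gives 44.0 − 11.6×2.4 = 16.16 → no gain ✓; to r=9.4 gives 76.1 − 11.6×9.4 = -32.94 → no gain ✓.
Good (own payoff 44.0 − 9.7×2.4 = 20.72): to r=0 gives 18.4 → no gain ✓; to r=9.4 gives 76.1 − 9.7×9.4 = -15.08 → no gain ✓.
Excellent (own payoff 76.1 − 3.7×9.4 = 41.32): to r=0 gives 18.4 → no gain ✓; to r=2.4 gives 44.0 − 3.7×2.4 = 35.12 → no gain ✓.
6 of the 6 constraints hold; this profile is a separating equilibrium.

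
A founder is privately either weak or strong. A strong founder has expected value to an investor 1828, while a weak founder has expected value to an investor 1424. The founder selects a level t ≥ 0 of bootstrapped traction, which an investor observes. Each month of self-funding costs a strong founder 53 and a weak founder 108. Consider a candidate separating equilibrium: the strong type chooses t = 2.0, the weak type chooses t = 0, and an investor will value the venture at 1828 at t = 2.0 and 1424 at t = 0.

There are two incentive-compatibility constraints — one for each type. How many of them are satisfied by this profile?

1

Weak type: stay at 0 → 1424; mimic → 1828 − 108 × 2.0 = 1612. IC fails (1424 < 1612).
Strong type: signal → 1828 − 53 × 2.0 = 1722; deviate to 0 → 1424. IC holds (1722 ≥ 1424).
1 of 2 constraints hold, so this profile is not an equilibrium.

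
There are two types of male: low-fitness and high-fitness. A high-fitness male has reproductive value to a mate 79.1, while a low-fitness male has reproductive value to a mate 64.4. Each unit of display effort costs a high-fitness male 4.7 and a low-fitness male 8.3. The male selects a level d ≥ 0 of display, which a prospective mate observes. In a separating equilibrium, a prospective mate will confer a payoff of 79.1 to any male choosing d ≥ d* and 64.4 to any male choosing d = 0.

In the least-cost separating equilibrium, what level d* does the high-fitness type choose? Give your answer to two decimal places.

A low-fitness male choosing d = 0 receives 64.4.
Imitating at d* instead would pay 79.1 at cost 8.3·d*, netting 79.1 − 8.3·d*.
Indifference: 64.4 = 79.1 − 8.3·d*, so d* = (79.1 − 64.4) / 8.3 ≈ 1.77.
At d* the low-fitness type's incentive constraint just binds; the high-fitness type strictly prefers d* since its per-unit cost is lower.

1.77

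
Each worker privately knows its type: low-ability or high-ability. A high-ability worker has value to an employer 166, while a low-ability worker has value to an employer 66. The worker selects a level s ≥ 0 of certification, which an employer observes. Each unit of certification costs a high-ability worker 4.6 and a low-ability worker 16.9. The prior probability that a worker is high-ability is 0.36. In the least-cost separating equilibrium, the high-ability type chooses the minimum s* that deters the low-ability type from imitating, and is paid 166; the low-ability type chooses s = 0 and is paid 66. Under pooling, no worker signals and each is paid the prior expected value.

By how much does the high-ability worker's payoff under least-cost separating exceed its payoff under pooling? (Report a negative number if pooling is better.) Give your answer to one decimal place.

36.8

Least-cost separating signal: s* solves 66 = 166 − 16.9·s*, so s* = (166 − 66)/16.9 ≈ 5.9172.
High-ability type's separating payoff: 166 − 4.6 × s* = 166 − 4.6 × (166 − 66)/16.9 = 166 − 460/16.9 ≈ 138.781.
Pooling payoff: 0.36 × 166 + 0.64 × 66 = 102.
Difference: 138.781 − 102 = 36.781, i.e. 36.8 to one decimal place.
The high-ability type prefers to separate.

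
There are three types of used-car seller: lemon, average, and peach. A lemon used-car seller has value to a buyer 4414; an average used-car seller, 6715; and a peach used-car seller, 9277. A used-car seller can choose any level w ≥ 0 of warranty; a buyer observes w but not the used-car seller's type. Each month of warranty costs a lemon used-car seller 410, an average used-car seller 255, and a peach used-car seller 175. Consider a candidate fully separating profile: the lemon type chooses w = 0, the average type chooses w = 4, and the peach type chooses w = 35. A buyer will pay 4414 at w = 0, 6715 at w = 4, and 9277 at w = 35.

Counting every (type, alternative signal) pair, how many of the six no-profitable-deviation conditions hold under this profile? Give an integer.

3

Average (own payoff 6715 − 255×4 = 5695): to w=0 gives 4414 → no gain ✓; to w=35 gives 9277 − 255×35 = 352 → no gain ✓.
Peach (own payoff 9277 − 175×35 = 3152): to w=0 gives 4414 → profitable ✗; to w=4 gives 6715 − 175×4 = 6015 → profitable ✗.
Lemon (own payoff 4414): to w=4 gives 6715 − 410×4 = 5075 → profitable ✗; to w=35 gives 9277 − 410×35 = -5073 → no gain ✓.
3 of the 6 constraints hold; not an equilibrium.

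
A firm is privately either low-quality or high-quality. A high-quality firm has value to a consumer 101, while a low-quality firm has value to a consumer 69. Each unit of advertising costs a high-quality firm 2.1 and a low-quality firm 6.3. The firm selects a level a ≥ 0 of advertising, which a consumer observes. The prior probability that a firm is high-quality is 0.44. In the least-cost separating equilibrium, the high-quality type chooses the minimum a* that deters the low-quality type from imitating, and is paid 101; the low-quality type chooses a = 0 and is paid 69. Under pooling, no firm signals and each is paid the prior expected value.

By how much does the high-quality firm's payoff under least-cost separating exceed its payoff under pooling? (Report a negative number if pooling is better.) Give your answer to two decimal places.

7.25

Least-cost separating signal: a* solves 69 = 101 − 6.3·a*, so a* = (101 − 69)/6.3 ≈ 5.0794.
High-quality type's separating payoff: 101 − 2.1 × a* = 101 − 2.1 × (101 − 69)/6.3 = 101 − 67.2/6.3 ≈ 90.3333.
Pooling payoff: 0.44 × 101 + 0.56 × 69 = 83.08.
Difference: 90.3333 − 83.08 = 7.2533, i.e. 7.25 to two decimal places.
The high-quality type prefers to separate.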